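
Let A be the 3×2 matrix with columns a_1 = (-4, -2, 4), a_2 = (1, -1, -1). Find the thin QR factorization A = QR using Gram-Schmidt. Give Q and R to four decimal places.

q_1 = a_1/‖a_1‖ = (-4, -2, 4)/6.0000 = (-0.6667, -0.3333, 0.6667).
r_{12} = q_1·a_2 = -1.0000.
u_2 = a_2 + 1.0000·q_1 = (0.3333, -1.3333, -0.3333).
‖u_2‖ = 1.4142, so q_2 = (0.2357, -0.9428, -0.2357).

Q = [[-0.6667, 0.2357], [-0.3333, -0.9428], [0.6667, -0.2357]], R = [[6.0000, -1.0000], [0.0000, 1.4142]]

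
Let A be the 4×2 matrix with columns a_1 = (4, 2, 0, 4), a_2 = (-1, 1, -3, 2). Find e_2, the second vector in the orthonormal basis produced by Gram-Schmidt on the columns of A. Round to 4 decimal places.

e_2 = (-0.4454, 0.1782, -0.8018, 0.3563)

e_1 = a_1/‖a_1‖ = (4, 2, 0, 4)/6.0000 = (0.6667, 0.3333, 0.0000, 0.6667).
r_{12} = e_1·a_2 = 1.0000.
u_2 = a_2 − 1.0000·e_1 = (-1.6667, 0.6667, -3.0000, 1.3333).
‖u_2‖ = 3.7417, so e_2 = (-0.4454, 0.1782, -0.8018, 0.3563).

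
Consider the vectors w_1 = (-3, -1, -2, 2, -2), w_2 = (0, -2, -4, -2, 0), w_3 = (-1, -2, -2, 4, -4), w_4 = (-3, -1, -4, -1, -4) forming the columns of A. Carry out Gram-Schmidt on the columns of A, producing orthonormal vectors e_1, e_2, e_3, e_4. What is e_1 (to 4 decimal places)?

w_1 = (-3, -1, -2, 2, -2); ‖w_1‖ = 4.6904, so e_1 = (-0.6396, -0.2132, -0.4264, 0.4264, -0.4264).

e_1 = (-0.6396, -0.2132, -0.4264, 0.4264, -0.4264)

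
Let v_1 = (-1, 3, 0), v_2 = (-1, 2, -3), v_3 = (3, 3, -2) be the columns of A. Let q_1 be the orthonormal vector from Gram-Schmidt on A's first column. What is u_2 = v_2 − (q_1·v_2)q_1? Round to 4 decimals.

q_1 = v_1/‖v_1‖ = (-1, 3, 0)/3.1623 = (-0.3162, 0.9487, 0.0000).
r_{12} = q_1·v_2 = 2.2136.
u_2 = v_2 − 2.2136·q_1 = (-0.3000, -0.1000, -3.0000).

u_2 = (-0.3000, -0.1000, -3.0000)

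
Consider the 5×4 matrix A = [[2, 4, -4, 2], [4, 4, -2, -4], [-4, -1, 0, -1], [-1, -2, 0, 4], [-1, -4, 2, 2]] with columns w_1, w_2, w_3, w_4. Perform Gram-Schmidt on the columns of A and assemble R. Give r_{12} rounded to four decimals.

w_1 = (2, 4, -4, -1, -1); ‖w_1‖ = 6.1644, so q_1 = (0.3244, 0.6489, -0.6489, -0.1622, -0.1622).
r_{12} = q_1·w_2 = 5.5155.

r_{12} = 5.5155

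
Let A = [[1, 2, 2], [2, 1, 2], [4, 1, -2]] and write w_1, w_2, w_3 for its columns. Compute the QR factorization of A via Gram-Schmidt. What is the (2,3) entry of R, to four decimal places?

e_1 = w_1/‖w_1‖ = (1, 2, 4)/4.5826 = (0.2182, 0.4364, 0.8729).
r_{12} = e_1·w_2 = 1.7457.
u_2 = w_2 − 1.7457·e_1 = (1.6190, 0.2381, -0.5238).
‖u_2‖ = 1.7182, so e_2 = (0.9423, 0.1386, -0.3049).
r_{23} = e_2·w_3 = 2.7714.

r_{23} = 2.7714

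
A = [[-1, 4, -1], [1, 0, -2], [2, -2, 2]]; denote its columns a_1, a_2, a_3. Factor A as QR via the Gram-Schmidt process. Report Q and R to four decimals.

a_1 = (-1, 1, 2); ‖a_1‖ = 2.4495, so q_1 = (-0.4082, 0.4082, 0.8165).
q_1·a_2 = (-0.4082)·4 + 0.4082·0 + 0.8165·(-2) = -3.2660.
u_2 = a_2 + 3.2660·q_1 = (2.6667, 1.3333, 0.6667).
‖u_2‖ = 3.0551, so q_2 = (0.8729, 0.4364, 0.2182).
q_1·a_3 = (-0.4082)·(-1) + 0.4082·(-2) + 0.8165·2 = 1.2247; q_2·a_3 = 0.8729·(-1) + 0.4364·(-2) + 0.2182·2 = -1.3093.
u_3 = a_3 − 1.2247·q_1 + 1.3093·q_2 = (0.6429, -1.9286, 1.2857).
‖u_3‖ = 2.4054, so q_3 = (0.2673, -0.8018, 0.5345).

Q = [[-0.4082, 0.8729, 0.2673], [0.4082, 0.4364, -0.8018], [0.8165, 0.2182, 0.5345]], R = [[2.4495, -3.2660, 1.2247], [0.0000, 3.0551, -1.3093], [0.0000, 0.0000, 2.4054]]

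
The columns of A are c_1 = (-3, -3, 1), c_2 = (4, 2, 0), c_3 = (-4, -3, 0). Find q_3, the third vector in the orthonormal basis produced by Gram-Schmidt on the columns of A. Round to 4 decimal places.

q_3 = (0.2673, -0.5345, -0.8018)

c_1 = (-3, -3, 1); ‖c_1‖ = 4.3589, so q_1 = (-0.6882, -0.6882, 0.2294).
q_1·c_2 = (-0.6882)·4 + (-0.6882)·2 + 0.2294·0 = -4.1295.
u_2 = c_2 + 4.1295·q_1 = (1.1579, -0.8421, 0.9474).
‖u_2‖ = 1.7168, so q_2 = (0.6745, -0.4905, 0.5518).
q_1·c_3 = (-0.6882)·(-4) + (-0.6882)·(-3) + 0.2294·0 = 4.8177; q_2·c_3 = 0.6745·(-4) + (-0.4905)·(-3) + 0.5518·0 = -1.2263.
u_3 = c_3 − 4.8177·q_1 + 1.2263·q_2 = (0.1429, -0.2857, -0.4286).
‖u_3‖ = 0.5345, so q_3 = (0.2673, -0.5345, -0.8018).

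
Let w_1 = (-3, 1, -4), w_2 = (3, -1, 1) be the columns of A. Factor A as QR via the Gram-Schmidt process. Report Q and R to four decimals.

e_1 = w_1/‖w_1‖ = (-3, 1, -4)/5.0990 = (-0.5883, 0.1961, -0.7845).
r_{12} = e_1·w_2 = -2.7456.
u_2 = w_2 + 2.7456·e_1 = (1.3846, -0.4615, -1.1538).
‖u_2‖ = 1.8605, so e_2 = (0.7442, -0.2481, -0.6202).

Q = [[-0.5883, 0.7442], [0.1961, -0.2481], [-0.7845, -0.6202]], R = [[5.0990, -2.7456], [0.0000, 1.8605]]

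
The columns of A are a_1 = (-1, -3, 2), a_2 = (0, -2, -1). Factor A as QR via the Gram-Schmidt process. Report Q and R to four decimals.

a_1 = (-1, -3, 2); ‖a_1‖ = 3.7417, so q_1 = (-0.2673, -0.8018, 0.5345).
q_1·a_2 = (-0.2673)·0 + (-0.8018)·(-2) + 0.5345·(-1) = 1.0690.
u_2 = a_2 − 1.0690·q_1 = (0.2857, -1.1429, -1.5714).
‖u_2‖ = 1.9640, so q_2 = (0.1455, -0.5819, -0.8001).

Q = [[-0.2673, 0.1455], [-0.8018, -0.5819], [0.5345, -0.8001]], R = [[3.7417, 1.0690], [0.0000, 1.9640]]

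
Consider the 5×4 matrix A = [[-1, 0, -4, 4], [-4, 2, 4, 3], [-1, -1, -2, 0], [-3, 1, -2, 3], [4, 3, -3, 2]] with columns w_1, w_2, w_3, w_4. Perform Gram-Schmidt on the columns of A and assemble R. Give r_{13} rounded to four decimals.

w_1 = (-1, -4, -1, -3, 4); ‖w_1‖ = 6.5574, so q_1 = (-0.1525, -0.6100, -0.1525, -0.4575, 0.6100).
r_{13} = q_1·w_3 = -2.4400.

r_{13} = -2.4400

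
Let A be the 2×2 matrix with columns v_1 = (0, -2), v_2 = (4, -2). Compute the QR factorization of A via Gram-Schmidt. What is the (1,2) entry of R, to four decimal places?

e_1 = v_1/‖v_1‖ = (0, -2)/2.0000 = (0.0000, -1.0000).
r_{12} = e_1·v_2 = 2.0000.

r_{12} = 2.0000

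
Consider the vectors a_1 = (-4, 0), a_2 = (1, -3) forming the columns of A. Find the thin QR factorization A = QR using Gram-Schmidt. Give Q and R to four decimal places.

a_1 = (-4, 0); ‖a_1‖ = 4.0000, so e_1 = (-1.0000, 0.0000).
e_1·a_2 = (-1.0000)·1 + 0.0000·(-3) = -1.0000.
u_2 = a_2 + 1.0000·e_1 = (0.0000, -3.0000).
‖u_2‖ = 3.0000, so e_2 = (0.0000, -1.0000).

Q = [[-1.0000, 0.0000], [0.0000, -1.0000]], R = [[4.0000, -1.0000], [0.0000, 3.0000]]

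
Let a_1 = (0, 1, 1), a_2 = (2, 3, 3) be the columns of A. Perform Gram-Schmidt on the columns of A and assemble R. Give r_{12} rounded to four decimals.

r_{12} = 4.2426

e_1 = a_1/‖a_1‖ = (0, 1, 1)/1.4142 = (0.0000, 0.7071, 0.7071).
r_{12} = e_1·a_2 = 4.2426.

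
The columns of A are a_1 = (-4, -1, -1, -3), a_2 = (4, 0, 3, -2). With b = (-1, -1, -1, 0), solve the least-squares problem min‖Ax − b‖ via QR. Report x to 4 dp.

a_1 = (-4, -1, -1, -3); ‖a_1‖ = 5.1962, so e_1 = (-0.7698, -0.1925, -0.1925, -0.5774).
e_1·a_2 = (-0.7698)·4 + (-0.1925)·0 + (-0.1925)·3 + (-0.5774)·(-2) = -2.5019.
u_2 = a_2 + 2.5019·e_1 = (2.0741, -0.4815, 2.5185, -3.4444).
‖u_2‖ = 4.7687, so e_2 = (0.4349, -0.1010, 0.5281, -0.7223).
Qᵀb = (1.1547, -0.8621).
Back-substitute: x_2 = -0.8621/4.7687 = -0.1808.
x_1 = (1.1547 + 2.5019·(-0.1808))/5.1962 = 0.1352.

x = (0.1352, -0.1808)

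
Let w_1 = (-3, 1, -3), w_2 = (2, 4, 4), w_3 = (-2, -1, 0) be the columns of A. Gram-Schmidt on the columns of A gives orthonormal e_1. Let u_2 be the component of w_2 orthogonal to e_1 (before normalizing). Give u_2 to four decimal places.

w_1 = (-3, 1, -3); ‖w_1‖ = 4.3589, so e_1 = (-0.6882, 0.2294, -0.6882).
e_1·w_2 = (-0.6882)·2 + 0.2294·4 + (-0.6882)·4 = -3.2118.
u_2 = w_2 + 3.2118·e_1 = (-0.2105, 4.7368, 1.7895).

u_2 = (-0.2105, 4.7368, 1.7895)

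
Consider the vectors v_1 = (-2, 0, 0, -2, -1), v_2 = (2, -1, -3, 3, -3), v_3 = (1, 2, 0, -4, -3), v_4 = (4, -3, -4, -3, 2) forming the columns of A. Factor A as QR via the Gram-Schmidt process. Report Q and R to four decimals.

v_1 = (-2, 0, 0, -2, -1); ‖v_1‖ = 3.0000, so q_1 = (-0.6667, 0.0000, 0.0000, -0.6667, -0.3333).
q_1·v_2 = (-0.6667)·2 + 0.0000·(-1) + 0.0000·(-3) + (-0.6667)·3 + (-0.3333)·(-3) = -2.3333.
u_2 = v_2 + 2.3333·q_1 = (0.4444, -1.0000, -3.0000, 1.4444, -3.7778).
‖u_2‖ = 5.1532, so q_2 = (0.0862, -0.1941, -0.5822, 0.2803, -0.7331).
q_1·v_3 = (-0.6667)·1 + 0.0000·2 + 0.0000·0 + (-0.6667)·(-4) + (-0.3333)·(-3) = 3.0000; q_2·v_3 = 0.0862·1 + (-0.1941)·2 + (-0.5822)·0 + 0.2803·(-4) + (-0.7331)·(-3) = 0.7762.
u_3 = v_3 − 3.0000·q_1 − 0.7762·q_2 = (2.9331, 2.1506, 0.4519, -2.2176, -1.4310).
‖u_3‖ = 4.5164, so q_3 = (0.6494, 0.4762, 0.1001, -0.4910, -0.3168).
q_1·v_4 = (-0.6667)·4 + 0.0000·(-3) + 0.0000·(-4) + (-0.6667)·(-3) + (-0.3333)·2 = -1.3333; q_2·v_4 = 0.0862·4 + (-0.1941)·(-3) + (-0.5822)·(-4) + 0.2803·(-3) + (-0.7331)·2 = 0.9487; q_3·v_4 = 0.6494·4 + 0.4762·(-3) + 0.1001·(-4) + (-0.4910)·(-3) + (-0.3168)·2 = 1.6083.
u_4 = v_4 + 1.3333·q_1 − 0.9487·q_2 − 1.6083·q_3 = (1.9848, -3.5817, -3.6086, -3.3651, 2.7606).
‖u_4‖ = 6.9811, so q_4 = (0.2843, -0.5131, -0.5169, -0.4820, 0.3954).

Q = [[-0.6667, 0.0862, 0.6494, 0.2843], [0.0000, -0.1941, 0.4762, -0.5131], [0.0000, -0.5822, 0.1001, -0.5169], [-0.6667, 0.2803, -0.4910, -0.4820], [-0.3333, -0.7331, -0.3168, 0.3954]], R = [[3.0000, -2.3333, 3.0000, -1.3333], [0.0000, 5.1532, 0.7762, 0.9487], [0.0000, 0.0000, 4.5164, 1.6083], [0.0000, 0.0000, 0.0000, 6.9811]]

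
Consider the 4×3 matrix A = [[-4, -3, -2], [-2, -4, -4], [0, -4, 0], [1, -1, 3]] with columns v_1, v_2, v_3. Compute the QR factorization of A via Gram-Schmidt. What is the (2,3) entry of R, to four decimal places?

v_1 = (-4, -2, 0, 1); ‖v_1‖ = 4.5826, so e_1 = (-0.8729, -0.4364, 0.0000, 0.2182).
e_1·v_2 = (-0.8729)·(-3) + (-0.4364)·(-4) + 0.0000·(-4) + 0.2182·(-1) = 4.1461.
u_2 = v_2 − 4.1461·e_1 = (0.6190, -2.1905, -4.0000, -1.9048).
‖u_2‖ = 4.9809, so e_2 = (0.1243, -0.4398, -0.8031, -0.3824).
r_{23} = e_2·v_3 = 0.3633.

r_{23} = 0.3633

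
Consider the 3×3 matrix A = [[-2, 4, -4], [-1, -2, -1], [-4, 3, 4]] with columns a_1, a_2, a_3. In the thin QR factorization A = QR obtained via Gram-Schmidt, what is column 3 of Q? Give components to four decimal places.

a_1 = (-2, -1, -4); ‖a_1‖ = 4.5826, so e_1 = (-0.4364, -0.2182, -0.8729).
e_1·a_2 = (-0.4364)·4 + (-0.2182)·(-2) + (-0.8729)·3 = -3.9279.
u_2 = a_2 + 3.9279·e_1 = (2.2857, -2.8571, -0.4286).
‖u_2‖ = 3.6839, so e_2 = (0.6205, -0.7756, -0.1163).
e_1·a_3 = (-0.4364)·(-4) + (-0.2182)·(-1) + (-0.8729)·4 = -1.5275; e_2·a_3 = 0.6205·(-4) + (-0.7756)·(-1) + (-0.1163)·4 = -2.1716.
u_3 = a_3 + 1.5275·e_1 + 2.1716·e_2 = (-3.3193, -3.0175, 2.4140).
‖u_3‖ = 5.0942, so e_3 = (-0.6516, -0.5923, 0.4739).

e_3 = (-0.6516, -0.5923, 0.4739)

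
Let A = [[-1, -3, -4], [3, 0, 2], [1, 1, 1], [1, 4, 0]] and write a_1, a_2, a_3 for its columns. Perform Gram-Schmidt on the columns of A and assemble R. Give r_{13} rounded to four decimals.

a_1 = (-1, 3, 1, 1); ‖a_1‖ = 3.4641, so e_1 = (-0.2887, 0.8660, 0.2887, 0.2887).
r_{13} = e_1·a_3 = 3.1754.

r_{13} = 3.1754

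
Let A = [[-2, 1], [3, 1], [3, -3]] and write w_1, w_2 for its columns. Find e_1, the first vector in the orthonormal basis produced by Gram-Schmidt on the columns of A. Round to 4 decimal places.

e_1 = w_1/‖w_1‖ = (-2, 3, 3)/4.6904 = (-0.4264, 0.6396, 0.6396).

e_1 = (-0.4264, 0.6396, 0.6396)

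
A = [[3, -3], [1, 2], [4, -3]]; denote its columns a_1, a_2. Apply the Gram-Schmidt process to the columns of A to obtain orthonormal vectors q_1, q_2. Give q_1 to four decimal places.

a_1 = (3, 1, 4); ‖a_1‖ = 5.0990, so q_1 = (0.5883, 0.1961, 0.7845).

q_1 = (0.5883, 0.1961, 0.7845)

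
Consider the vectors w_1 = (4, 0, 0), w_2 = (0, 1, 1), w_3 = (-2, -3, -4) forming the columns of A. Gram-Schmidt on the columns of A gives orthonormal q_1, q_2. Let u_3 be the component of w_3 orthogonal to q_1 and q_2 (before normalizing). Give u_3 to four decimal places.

u_3 = (0.0000, 0.5000, -0.5000)

q_1 = w_1/‖w_1‖ = (4, 0, 0)/4.0000 = (1.0000, 0.0000, 0.0000).
r_{12} = q_1·w_2 = 0.0000.
u_2 = w_2 + 0.0000·q_1 = (0.0000, 1.0000, 1.0000).
‖u_2‖ = 1.4142, so q_2 = (0.0000, 0.7071, 0.7071).
r_{13} = q_1·w_3 = -2.0000; r_{23} = q_2·w_3 = -4.9497.
u_3 = w_3 + 2.0000·q_1 + 4.9497·q_2 = (0.0000, 0.5000, -0.5000).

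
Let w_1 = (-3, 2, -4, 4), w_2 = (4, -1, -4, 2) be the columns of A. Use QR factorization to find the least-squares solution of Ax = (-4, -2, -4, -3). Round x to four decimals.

x = (0.3093, -0.1917)

w_1 = (-3, 2, -4, 4); ‖w_1‖ = 6.7082, so q_1 = (-0.4472, 0.2981, -0.5963, 0.5963).
q_1·w_2 = (-0.4472)·4 + 0.2981·(-1) + (-0.5963)·(-4) + 0.5963·2 = 1.4907.
u_2 = w_2 − 1.4907·q_1 = (4.6667, -1.4444, -3.1111, 1.1111).
‖u_2‖ = 5.8973, so q_2 = (0.7913, -0.2449, -0.5276, 0.1884).
Qᵀb = (1.7889, -1.1305).
Back-substitute: x_2 = -1.1305/5.8973 = -0.1917.
x_1 = (1.7889 − 1.4907·(-0.1917))/6.7082 = 0.3093.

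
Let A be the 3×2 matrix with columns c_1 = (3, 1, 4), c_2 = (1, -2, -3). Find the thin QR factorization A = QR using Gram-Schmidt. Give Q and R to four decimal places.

Q = [[0.5883, 0.7423], [0.1961, -0.5158], [0.7845, -0.4277]], R = [[5.0990, -2.1573], [0.0000, 3.0571]]

e_1 = c_1/‖c_1‖ = (3, 1, 4)/5.0990 = (0.5883, 0.1961, 0.7845).
r_{12} = e_1·c_2 = -2.1573.
u_2 = c_2 + 2.1573·e_1 = (2.2692, -1.5769, -1.3077).
‖u_2‖ = 3.0571, so e_2 = (0.7423, -0.5158, -0.4277).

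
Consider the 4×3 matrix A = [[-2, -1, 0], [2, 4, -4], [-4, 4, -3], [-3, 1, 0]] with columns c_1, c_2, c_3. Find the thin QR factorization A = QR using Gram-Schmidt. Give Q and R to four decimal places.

c_1 = (-2, 2, -4, -3); ‖c_1‖ = 5.7446, so e_1 = (-0.3482, 0.3482, -0.6963, -0.5222).
e_1·c_2 = (-0.3482)·(-1) + 0.3482·4 + (-0.6963)·4 + (-0.5222)·1 = -1.5667.
u_2 = c_2 + 1.5667·e_1 = (-1.5455, 4.5455, 2.9091, 0.1818).
‖u_2‖ = 5.6165, so e_2 = (-0.2752, 0.8093, 0.5180, 0.0324).
e_1·c_3 = (-0.3482)·0 + 0.3482·(-4) + (-0.6963)·(-3) + (-0.5222)·0 = 0.6963; e_2·c_3 = (-0.2752)·0 + 0.8093·(-4) + 0.5180·(-3) + 0.0324·0 = -4.7910.
u_3 = c_3 − 0.6963·e_1 + 4.7910·e_2 = (-1.0759, -0.3650, -0.0336, 0.5187).
‖u_3‖ = 1.2494, so e_3 = (-0.8611, -0.2922, -0.0269, 0.4152).

Q = [[-0.3482, -0.2752, -0.8611], [0.3482, 0.8093, -0.2922], [-0.6963, 0.5180, -0.0269], [-0.5222, 0.0324, 0.4152]], R = [[5.7446, -1.5667, 0.6963], [0.0000, 5.6165, -4.7910], [0.0000, 0.0000, 1.2494]]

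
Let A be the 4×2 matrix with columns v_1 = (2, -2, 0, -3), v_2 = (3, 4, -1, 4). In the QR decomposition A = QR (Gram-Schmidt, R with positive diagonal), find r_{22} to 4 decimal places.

v_1 = (2, -2, 0, -3); ‖v_1‖ = 4.1231, so q_1 = (0.4851, -0.4851, 0.0000, -0.7276).
q_1·v_2 = 0.4851·3 + (-0.4851)·4 + 0.0000·(-1) + (-0.7276)·4 = -3.3955.
u_2 = v_2 + 3.3955·q_1 = (4.6471, 2.3529, -1.0000, 1.5294).
r_{22} = ‖u_2‖ = 5.5200.

r_{22} = 5.5200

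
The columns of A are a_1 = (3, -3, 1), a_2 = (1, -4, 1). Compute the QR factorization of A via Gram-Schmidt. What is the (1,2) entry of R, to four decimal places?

e_1 = a_1/‖a_1‖ = (3, -3, 1)/4.3589 = (0.6882, -0.6882, 0.2294).
r_{12} = e_1·a_2 = 3.6707.

r_{12} = 3.6707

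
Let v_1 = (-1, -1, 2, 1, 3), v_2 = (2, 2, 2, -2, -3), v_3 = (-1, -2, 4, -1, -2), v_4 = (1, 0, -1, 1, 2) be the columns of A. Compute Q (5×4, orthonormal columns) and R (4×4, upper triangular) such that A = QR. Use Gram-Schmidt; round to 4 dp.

e_1 = v_1/‖v_1‖ = (-1, -1, 2, 1, 3)/4.0000 = (-0.2500, -0.2500, 0.5000, 0.2500, 0.7500).
r_{12} = e_1·v_2 = -2.7500.
u_2 = v_2 + 2.7500·e_1 = (1.3125, 1.3125, 3.3750, -1.3125, -0.9375).
‖u_2‖ = 4.1758, so e_2 = (0.3143, 0.3143, 0.8082, -0.3143, -0.2245).
r_{13} = e_1·v_3 = 1.0000; r_{23} = e_2·v_3 = 3.0533.
u_3 = v_3 − 1.0000·e_1 − 3.0533·e_2 = (-1.7097, -2.7097, 1.0323, -0.2903, -2.0645).
‖u_3‖ = 3.9595, so e_3 = (-0.4318, -0.6844, 0.2607, -0.0733, -0.5214).
r_{14} = e_1·v_4 = 1.0000; r_{24} = e_2·v_4 = -1.2572; r_{34} = e_3·v_4 = -1.8086.
u_4 = v_4 − 1.0000·e_1 + 1.2572·e_2 + 1.8086·e_3 = (0.8642, -0.5926, -0.0123, 0.2222, 0.0247).
‖u_4‖ = 1.0715, so e_4 = (0.8065, -0.5530, -0.0115, 0.2074, 0.0230).

Q = [[-0.2500, 0.3143, -0.4318, 0.8065], [-0.2500, 0.3143, -0.6844, -0.5530], [0.5000, 0.8082, 0.2607, -0.0115], [0.2500, -0.3143, -0.0733, 0.2074], [0.7500, -0.2245, -0.5214, 0.0230]], R = [[4.0000, -2.7500, 1.0000, 1.0000], [0.0000, 4.1758, 3.0533, -1.2572], [0.0000, 0.0000, 3.9595, -1.8086], [0.0000, 0.0000, 0.0000, 1.0715]]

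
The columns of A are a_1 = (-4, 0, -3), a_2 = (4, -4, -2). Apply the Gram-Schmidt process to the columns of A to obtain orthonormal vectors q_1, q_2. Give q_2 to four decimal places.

a_1 = (-4, 0, -3); ‖a_1‖ = 5.0000, so q_1 = (-0.8000, 0.0000, -0.6000).
q_1·a_2 = (-0.8000)·4 + 0.0000·(-4) + (-0.6000)·(-2) = -2.0000.
u_2 = a_2 + 2.0000·q_1 = (2.4000, -4.0000, -3.2000).
‖u_2‖ = 5.6569, so q_2 = (0.4243, -0.7071, -0.5657).

q_2 = (0.4243, -0.7071, -0.5657)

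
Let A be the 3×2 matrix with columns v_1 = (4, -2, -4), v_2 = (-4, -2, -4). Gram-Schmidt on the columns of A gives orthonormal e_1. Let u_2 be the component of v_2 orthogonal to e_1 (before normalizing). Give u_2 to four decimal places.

e_1 = v_1/‖v_1‖ = (4, -2, -4)/6.0000 = (0.6667, -0.3333, -0.6667).
r_{12} = e_1·v_2 = 0.6667.
u_2 = v_2 − 0.6667·e_1 = (-4.4444, -1.7778, -3.5556).

u_2 = (-4.4444, -1.7778, -3.5556)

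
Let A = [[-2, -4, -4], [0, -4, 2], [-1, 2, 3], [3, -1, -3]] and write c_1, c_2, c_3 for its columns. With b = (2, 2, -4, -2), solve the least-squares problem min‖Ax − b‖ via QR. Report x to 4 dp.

c_1 = (-2, 0, -1, 3); ‖c_1‖ = 3.7417, so q_1 = (-0.5345, 0.0000, -0.2673, 0.8018).
q_1·c_2 = (-0.5345)·(-4) + 0.0000·(-4) + (-0.2673)·2 + 0.8018·(-1) = 0.8018.
u_2 = c_2 − 0.8018·q_1 = (-3.5714, -4.0000, 2.2143, -1.6429).
‖u_2‖ = 6.0297, so q_2 = (-0.5923, -0.6634, 0.3672, -0.2725).
q_1·c_3 = (-0.5345)·(-4) + 0.0000·2 + (-0.2673)·3 + 0.8018·(-3) = -1.0690; q_2·c_3 = (-0.5923)·(-4) + (-0.6634)·2 + 0.3672·3 + (-0.2725)·(-3) = 2.9615.
u_3 = c_3 + 1.0690·q_1 − 2.9615·q_2 = (-2.8173, 3.9646, 1.6267, -1.3360).
‖u_3‖ = 5.2997, so q_3 = (-0.5316, 0.7481, 0.3069, -0.2521).
Qᵀb = (-1.6036, -3.4354, -0.2906).
Back-substitute: x_3 = -0.2906/5.2997 = -0.0548.
x_2 = (-3.4354 − 2.9615·(-0.0548))/6.0297 = -0.5428.
x_1 = (-1.6036 − 0.8018·(-0.5428) + 1.0690·(-0.0548))/3.7417 = -0.3279.

x = (-0.3279, -0.5428, -0.0548)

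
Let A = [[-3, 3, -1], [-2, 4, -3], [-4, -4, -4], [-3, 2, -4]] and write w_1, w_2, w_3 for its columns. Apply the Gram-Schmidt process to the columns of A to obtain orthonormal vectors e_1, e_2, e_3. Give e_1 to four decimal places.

e_1 = w_1/‖w_1‖ = (-3, -2, -4, -3)/6.1644 = (-0.4867, -0.3244, -0.6489, -0.4867).

e_1 = (-0.4867, -0.3244, -0.6489, -0.4867)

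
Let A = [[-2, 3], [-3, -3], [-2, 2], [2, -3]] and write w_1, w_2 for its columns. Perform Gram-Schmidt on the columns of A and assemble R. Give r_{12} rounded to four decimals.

r_{12} = -1.5275

q_1 = w_1/‖w_1‖ = (-2, -3, -2, 2)/4.5826 = (-0.4364, -0.6547, -0.4364, 0.4364).
r_{12} = q_1·w_2 = -1.5275.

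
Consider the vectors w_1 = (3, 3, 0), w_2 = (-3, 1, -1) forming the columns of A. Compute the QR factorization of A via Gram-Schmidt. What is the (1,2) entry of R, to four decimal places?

r_{12} = -1.4142

w_1 = (3, 3, 0); ‖w_1‖ = 4.2426, so q_1 = (0.7071, 0.7071, 0.0000).
r_{12} = q_1·w_2 = -1.4142.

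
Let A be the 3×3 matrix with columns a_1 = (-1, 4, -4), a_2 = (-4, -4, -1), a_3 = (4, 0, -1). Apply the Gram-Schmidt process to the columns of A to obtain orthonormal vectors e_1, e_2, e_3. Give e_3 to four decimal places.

e_3 = (0.6247, -0.4685, -0.6247)

a_1 = (-1, 4, -4); ‖a_1‖ = 5.7446, so e_1 = (-0.1741, 0.6963, -0.6963).
e_1·a_2 = (-0.1741)·(-4) + 0.6963·(-4) + (-0.6963)·(-1) = -1.3926.
u_2 = a_2 + 1.3926·e_1 = (-4.2424, -3.0303, -1.9697).
‖u_2‖ = 5.5732, so e_2 = (-0.7612, -0.5437, -0.3534).
e_1·a_3 = (-0.1741)·4 + 0.6963·0 + (-0.6963)·(-1) = 0.0000; e_2·a_3 = (-0.7612)·4 + (-0.5437)·0 + (-0.3534)·(-1) = -2.6914.
u_3 = a_3 + 0.0000·e_1 + 2.6914·e_2 = (1.9512, -1.4634, -1.9512).
‖u_3‖ = 3.1235, so e_3 = (0.6247, -0.4685, -0.6247).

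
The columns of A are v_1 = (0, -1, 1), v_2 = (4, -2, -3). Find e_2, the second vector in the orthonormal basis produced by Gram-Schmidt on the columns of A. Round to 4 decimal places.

e_2 = (0.7493, -0.4683, -0.4683)

v_1 = (0, -1, 1); ‖v_1‖ = 1.4142, so e_1 = (0.0000, -0.7071, 0.7071).
e_1·v_2 = 0.0000·4 + (-0.7071)·(-2) + 0.7071·(-3) = -0.7071.
u_2 = v_2 + 0.7071·e_1 = (4.0000, -2.5000, -2.5000).
‖u_2‖ = 5.3385, so e_2 = (0.7493, -0.4683, -0.4683).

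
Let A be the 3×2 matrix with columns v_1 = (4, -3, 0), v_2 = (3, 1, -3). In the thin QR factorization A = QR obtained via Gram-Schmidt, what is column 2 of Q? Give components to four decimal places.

e_2 = (0.3930, 0.5239, -0.7557)

v_1 = (4, -3, 0); ‖v_1‖ = 5.0000, so e_1 = (0.8000, -0.6000, 0.0000).
e_1·v_2 = 0.8000·3 + (-0.6000)·1 + 0.0000·(-3) = 1.8000.
u_2 = v_2 − 1.8000·e_1 = (1.5600, 2.0800, -3.0000).
‖u_2‖ = 3.9699, so e_2 = (0.3930, 0.5239, -0.7557).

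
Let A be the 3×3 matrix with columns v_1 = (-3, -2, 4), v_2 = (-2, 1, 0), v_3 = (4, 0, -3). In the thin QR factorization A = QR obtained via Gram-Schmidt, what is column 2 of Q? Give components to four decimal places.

v_1 = (-3, -2, 4); ‖v_1‖ = 5.3852, so e_1 = (-0.5571, -0.3714, 0.7428).
e_1·v_2 = (-0.5571)·(-2) + (-0.3714)·1 + 0.7428·0 = 0.7428.
u_2 = v_2 − 0.7428·e_1 = (-1.5862, 1.2759, -0.5517).
‖u_2‖ = 2.1091, so e_2 = (-0.7521, 0.6049, -0.2616).

e_2 = (-0.7521, 0.6049, -0.2616)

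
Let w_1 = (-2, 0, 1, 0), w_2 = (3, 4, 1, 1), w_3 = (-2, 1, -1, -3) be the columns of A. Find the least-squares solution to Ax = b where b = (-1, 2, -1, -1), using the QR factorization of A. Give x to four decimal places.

x = (0.0938, 0.2665, 0.6212)

w_1 = (-2, 0, 1, 0); ‖w_1‖ = 2.2361, so e_1 = (-0.8944, 0.0000, 0.4472, 0.0000).
e_1·w_2 = (-0.8944)·3 + 0.0000·4 + 0.4472·1 + 0.0000·1 = -2.2361.
u_2 = w_2 + 2.2361·e_1 = (1.0000, 4.0000, 2.0000, 1.0000).
‖u_2‖ = 4.6904, so e_2 = (0.2132, 0.8528, 0.4264, 0.2132).
e_1·w_3 = (-0.8944)·(-2) + 0.0000·1 + 0.4472·(-1) + 0.0000·(-3) = 1.3416; e_2·w_3 = 0.2132·(-2) + 0.8528·1 + 0.4264·(-1) + 0.2132·(-3) = -0.6396.
u_3 = w_3 − 1.3416·e_1 + 0.6396·e_2 = (-0.6636, 1.5455, -1.3273, -2.8636).
‖u_3‖ = 3.5764, so e_3 = (-0.1856, 0.4321, -0.3711, -0.8007).
Qᵀb = (0.4472, 0.8528, 2.2216).
Back-substitute: x_3 = 2.2216/3.5764 = 0.6212.
x_2 = (0.8528 + 0.6396·0.6212)/4.6904 = 0.2665.
x_1 = (0.4472 + 2.2361·0.2665 − 1.3416·0.6212)/2.2361 = 0.0938.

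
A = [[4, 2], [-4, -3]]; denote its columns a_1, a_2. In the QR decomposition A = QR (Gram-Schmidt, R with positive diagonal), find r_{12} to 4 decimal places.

a_1 = (4, -4); ‖a_1‖ = 5.6569, so e_1 = (0.7071, -0.7071).
r_{12} = e_1·a_2 = 3.5355.

r_{12} = 3.5355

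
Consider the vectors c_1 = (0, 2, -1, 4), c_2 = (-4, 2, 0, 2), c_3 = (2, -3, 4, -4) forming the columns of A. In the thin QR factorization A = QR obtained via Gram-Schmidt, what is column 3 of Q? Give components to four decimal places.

c_1 = (0, 2, -1, 4); ‖c_1‖ = 4.5826, so e_1 = (0.0000, 0.4364, -0.2182, 0.8729).
e_1·c_2 = 0.0000·(-4) + 0.4364·2 + (-0.2182)·0 + 0.8729·2 = 2.6186.
u_2 = c_2 − 2.6186·e_1 = (-4.0000, 0.8571, 0.5714, -0.2857).
‖u_2‖ = 4.1404, so e_2 = (-0.9661, 0.2070, 0.1380, -0.0690).
e_1·c_3 = 0.0000·2 + 0.4364·(-3) + (-0.2182)·4 + 0.8729·(-4) = -5.6737; e_2·c_3 = (-0.9661)·2 + 0.2070·(-3) + 0.1380·4 + (-0.0690)·(-4) = -1.7252.
u_3 = c_3 + 5.6737·e_1 + 1.7252·e_2 = (0.3333, -0.1667, 3.0000, 0.8333).
‖u_3‖ = 3.1358, so e_3 = (0.1063, -0.0531, 0.9567, 0.2657).

e_3 = (0.1063, -0.0531, 0.9567, 0.2657)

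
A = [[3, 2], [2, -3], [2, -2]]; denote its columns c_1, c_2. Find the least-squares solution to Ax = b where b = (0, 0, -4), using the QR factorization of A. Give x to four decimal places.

e_1 = c_1/‖c_1‖ = (3, 2, 2)/4.1231 = (0.7276, 0.4851, 0.4851).
r_{12} = e_1·c_2 = -0.9701.
u_2 = c_2 + 0.9701·e_1 = (2.7059, -2.5294, -1.5294).
‖u_2‖ = 4.0073, so e_2 = (0.6752, -0.6312, -0.3817).
Qᵀb = (-1.9403, 1.5266).
Back-substitute: x_2 = 1.5266/4.0073 = 0.3810.
x_1 = (-1.9403 + 0.9701·0.3810)/4.1231 = -0.3810.

x = (-0.3810, 0.3810)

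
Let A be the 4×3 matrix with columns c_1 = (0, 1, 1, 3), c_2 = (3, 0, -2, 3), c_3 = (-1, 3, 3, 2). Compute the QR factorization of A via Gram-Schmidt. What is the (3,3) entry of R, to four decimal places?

r_{33} = 1.8604

c_1 = (0, 1, 1, 3); ‖c_1‖ = 3.3166, so e_1 = (0.0000, 0.3015, 0.3015, 0.9045).
e_1·c_2 = 0.0000·3 + 0.3015·0 + 0.3015·(-2) + 0.9045·3 = 2.1106.
u_2 = c_2 − 2.1106·e_1 = (3.0000, -0.6364, -2.6364, 1.0909).
‖u_2‖ = 4.1887, so e_2 = (0.7162, -0.1519, -0.6294, 0.2604).
e_1·c_3 = 0.0000·(-1) + 0.3015·3 + 0.3015·3 + 0.9045·2 = 3.6181; e_2·c_3 = 0.7162·(-1) + (-0.1519)·3 + (-0.6294)·3 + 0.2604·2 = -2.5393.
u_3 = c_3 − 3.6181·e_1 + 2.5393·e_2 = (0.8187, 1.5233, 0.3109, -0.6114).
r_{33} = ‖u_3‖ = 1.8604.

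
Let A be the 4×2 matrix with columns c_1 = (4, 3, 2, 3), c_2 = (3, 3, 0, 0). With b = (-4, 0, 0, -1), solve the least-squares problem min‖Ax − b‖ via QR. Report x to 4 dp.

x = (-0.3704, -0.2346)

e_1 = c_1/‖c_1‖ = (4, 3, 2, 3)/6.1644 = (0.6489, 0.4867, 0.3244, 0.4867).
r_{12} = e_1·c_2 = 3.4066.
u_2 = c_2 − 3.4066·e_1 = (0.7895, 1.3421, -1.1053, -1.6579).
‖u_2‖ = 2.5288, so e_2 = (0.3122, 0.5307, -0.4371, -0.6556).
Qᵀb = (-3.0822, -0.5932).
Back-substitute: x_2 = -0.5932/2.5288 = -0.2346.
x_1 = (-3.0822 − 3.4066·(-0.2346))/6.1644 = -0.3704.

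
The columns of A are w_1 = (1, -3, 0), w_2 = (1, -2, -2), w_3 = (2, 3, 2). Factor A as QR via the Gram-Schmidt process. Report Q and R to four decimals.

q_1 = w_1/‖w_1‖ = (1, -3, 0)/3.1623 = (0.3162, -0.9487, 0.0000).
r_{12} = q_1·w_2 = 2.2136.
u_2 = w_2 − 2.2136·q_1 = (0.3000, 0.1000, -2.0000).
‖u_2‖ = 2.0248, so q_2 = (0.1482, 0.0494, -0.9877).
r_{13} = q_1·w_3 = -2.2136; r_{23} = q_2·w_3 = -1.5310.
u_3 = w_3 + 2.2136·q_1 + 1.5310·q_2 = (2.9268, 0.9756, 0.4878).
‖u_3‖ = 3.1235, so q_3 = (0.9370, 0.3123, 0.1562).

Q = [[0.3162, 0.1482, 0.9370], [-0.9487, 0.0494, 0.3123], [0.0000, -0.9877, 0.1562]], R = [[3.1623, 2.2136, -2.2136], [0.0000, 2.0248, -1.5310], [0.0000, 0.0000, 3.1235]]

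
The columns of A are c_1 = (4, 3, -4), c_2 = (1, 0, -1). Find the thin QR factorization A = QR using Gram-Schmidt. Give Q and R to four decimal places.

c_1 = (4, 3, -4); ‖c_1‖ = 6.4031, so q_1 = (0.6247, 0.4685, -0.6247).
q_1·c_2 = 0.6247·1 + 0.4685·0 + (-0.6247)·(-1) = 1.2494.
u_2 = c_2 − 1.2494·q_1 = (0.2195, -0.5854, -0.2195).
‖u_2‖ = 0.6626, so q_2 = (0.3313, -0.8835, -0.3313).

Q = [[0.6247, 0.3313], [0.4685, -0.8835], [-0.6247, -0.3313]], R = [[6.4031, 1.2494], [0.0000, 0.6626]]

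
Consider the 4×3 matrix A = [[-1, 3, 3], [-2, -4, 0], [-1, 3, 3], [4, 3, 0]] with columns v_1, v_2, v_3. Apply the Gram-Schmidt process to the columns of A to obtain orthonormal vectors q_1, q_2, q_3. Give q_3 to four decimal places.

q_3 = (0.2582, 0.7746, 0.2582, 0.5164)

v_1 = (-1, -2, -1, 4); ‖v_1‖ = 4.6904, so q_1 = (-0.2132, -0.4264, -0.2132, 0.8528).
q_1·v_2 = (-0.2132)·3 + (-0.4264)·(-4) + (-0.2132)·3 + 0.8528·3 = 2.9848.
u_2 = v_2 − 2.9848·q_1 = (3.6364, -2.7273, 3.6364, 0.4545).
‖u_2‖ = 5.8387, so q_2 = (0.6228, -0.4671, 0.6228, 0.0778).
q_1·v_3 = (-0.2132)·3 + (-0.4264)·0 + (-0.2132)·3 + 0.8528·0 = -1.2792; q_2·v_3 = 0.6228·3 + (-0.4671)·0 + 0.6228·3 + 0.0778·0 = 3.7368.
u_3 = v_3 + 1.2792·q_1 − 3.7368·q_2 = (0.4000, 1.2000, 0.4000, 0.8000).
‖u_3‖ = 1.5492, so q_3 = (0.2582, 0.7746, 0.2582, 0.5164).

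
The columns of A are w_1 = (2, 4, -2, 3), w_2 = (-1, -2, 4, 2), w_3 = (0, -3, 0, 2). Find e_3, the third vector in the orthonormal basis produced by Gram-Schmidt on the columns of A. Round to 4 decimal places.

e_3 = (0.1561, -0.6907, -0.5361, 0.4595)

e_1 = w_1/‖w_1‖ = (2, 4, -2, 3)/5.7446 = (0.3482, 0.6963, -0.3482, 0.5222).
r_{12} = e_1·w_2 = -2.0889.
u_2 = w_2 + 2.0889·e_1 = (-0.2727, -0.5455, 3.2727, 3.0909).
‖u_2‖ = 4.5427, so e_2 = (-0.0600, -0.1201, 0.7204, 0.6804).
r_{13} = e_1·w_3 = -1.0445; r_{23} = e_2·w_3 = 1.7210.
u_3 = w_3 + 1.0445·e_1 − 1.7210·e_2 = (0.4670, -2.0661, -1.6035, 1.3744).
‖u_3‖ = 2.9912, so e_3 = (0.1561, -0.6907, -0.5361, 0.4595).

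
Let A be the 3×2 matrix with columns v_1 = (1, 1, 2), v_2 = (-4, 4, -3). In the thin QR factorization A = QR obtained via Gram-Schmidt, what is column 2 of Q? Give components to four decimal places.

e_2 = (-0.5071, 0.8452, -0.1690)

e_1 = v_1/‖v_1‖ = (1, 1, 2)/2.4495 = (0.4082, 0.4082, 0.8165).
r_{12} = e_1·v_2 = -2.4495.
u_2 = v_2 + 2.4495·e_1 = (-3.0000, 5.0000, -1.0000).
‖u_2‖ = 5.9161, so e_2 = (-0.5071, 0.8452, -0.1690).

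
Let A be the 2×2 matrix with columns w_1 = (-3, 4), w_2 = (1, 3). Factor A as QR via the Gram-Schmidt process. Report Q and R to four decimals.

q_1 = w_1/‖w_1‖ = (-3, 4)/5.0000 = (-0.6000, 0.8000).
r_{12} = q_1·w_2 = 1.8000.
u_2 = w_2 − 1.8000·q_1 = (2.0800, 1.5600).
‖u_2‖ = 2.6000, so q_2 = (0.8000, 0.6000).

Q = [[-0.6000, 0.8000], [0.8000, 0.6000]], R = [[5.0000, 1.8000], [0.0000, 2.6000]]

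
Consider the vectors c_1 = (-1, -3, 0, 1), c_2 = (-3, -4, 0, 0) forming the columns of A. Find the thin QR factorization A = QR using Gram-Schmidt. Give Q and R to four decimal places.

Q = [[-0.3015, -0.7675], [-0.9045, 0.0426], [0.0000, 0.0000], [0.3015, -0.6396]], R = [[3.3166, 4.5227], [0.0000, 2.1320]]

c_1 = (-1, -3, 0, 1); ‖c_1‖ = 3.3166, so q_1 = (-0.3015, -0.9045, 0.0000, 0.3015).
q_1·c_2 = (-0.3015)·(-3) + (-0.9045)·(-4) + 0.0000·0 + 0.3015·0 = 4.5227.
u_2 = c_2 − 4.5227·q_1 = (-1.6364, 0.0909, 0.0000, -1.3636).
‖u_2‖ = 2.1320, so q_2 = (-0.7675, 0.0426, 0.0000, -0.6396).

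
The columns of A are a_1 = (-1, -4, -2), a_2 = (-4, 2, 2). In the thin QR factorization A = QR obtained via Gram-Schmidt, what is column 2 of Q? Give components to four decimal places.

e_2 = (-0.9571, 0.1040, 0.2705)

a_1 = (-1, -4, -2); ‖a_1‖ = 4.5826, so e_1 = (-0.2182, -0.8729, -0.4364).
e_1·a_2 = (-0.2182)·(-4) + (-0.8729)·2 + (-0.4364)·2 = -1.7457.
u_2 = a_2 + 1.7457·e_1 = (-4.3810, 0.4762, 1.2381).
‖u_2‖ = 4.5774, so e_2 = (-0.9571, 0.1040, 0.2705).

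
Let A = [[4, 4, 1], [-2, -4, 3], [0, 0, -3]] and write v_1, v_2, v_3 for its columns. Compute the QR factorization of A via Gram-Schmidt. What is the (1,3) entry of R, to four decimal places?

r_{13} = -0.4472

v_1 = (4, -2, 0); ‖v_1‖ = 4.4721, so q_1 = (0.8944, -0.4472, 0.0000).
r_{13} = q_1·v_3 = -0.4472.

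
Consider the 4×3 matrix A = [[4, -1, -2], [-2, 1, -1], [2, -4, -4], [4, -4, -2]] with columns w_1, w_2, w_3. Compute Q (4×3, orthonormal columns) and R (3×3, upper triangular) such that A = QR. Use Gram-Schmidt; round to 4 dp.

Q = [[0.6325, 0.5898, -0.4969], [-0.3162, -0.1474, -0.6727], [0.3162, -0.7372, -0.4090], [0.6325, -0.2949, 0.3651]], R = [[6.3246, -4.7434, -3.4785], [0.0000, 3.3912, 2.5065], [0.0000, 0.0000, 2.5724]]

w_1 = (4, -2, 2, 4); ‖w_1‖ = 6.3246, so q_1 = (0.6325, -0.3162, 0.3162, 0.6325).
q_1·w_2 = 0.6325·(-1) + (-0.3162)·1 + 0.3162·(-4) + 0.6325·(-4) = -4.7434.
u_2 = w_2 + 4.7434·q_1 = (2.0000, -0.5000, -2.5000, -1.0000).
‖u_2‖ = 3.3912, so q_2 = (0.5898, -0.1474, -0.7372, -0.2949).
q_1·w_3 = 0.6325·(-2) + (-0.3162)·(-1) + 0.3162·(-4) + 0.6325·(-2) = -3.4785; q_2·w_3 = 0.5898·(-2) + (-0.1474)·(-1) + (-0.7372)·(-4) + (-0.2949)·(-2) = 2.5065.
u_3 = w_3 + 3.4785·q_1 − 2.5065·q_2 = (-1.2783, -1.7304, -1.0522, 0.9391).
‖u_3‖ = 2.5724, so q_3 = (-0.4969, -0.6727, -0.4090, 0.3651).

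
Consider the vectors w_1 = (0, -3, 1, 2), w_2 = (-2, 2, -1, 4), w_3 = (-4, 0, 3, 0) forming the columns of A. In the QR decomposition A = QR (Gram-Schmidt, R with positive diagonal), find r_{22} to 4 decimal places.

r_{22} = 4.9929

q_1 = w_1/‖w_1‖ = (0, -3, 1, 2)/3.7417 = (0.0000, -0.8018, 0.2673, 0.5345).
r_{12} = q_1·w_2 = 0.2673.
u_2 = w_2 − 0.2673·q_1 = (-2.0000, 2.2143, -1.0714, 3.8571).
r_{22} = ‖u_2‖ = 4.9929.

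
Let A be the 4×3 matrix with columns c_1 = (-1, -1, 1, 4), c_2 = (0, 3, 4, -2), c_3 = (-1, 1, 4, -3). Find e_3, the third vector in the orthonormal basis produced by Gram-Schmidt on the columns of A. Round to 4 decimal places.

c_1 = (-1, -1, 1, 4); ‖c_1‖ = 4.3589, so e_1 = (-0.2294, -0.2294, 0.2294, 0.9177).
e_1·c_2 = (-0.2294)·0 + (-0.2294)·3 + 0.2294·4 + 0.9177·(-2) = -1.6059.
u_2 = c_2 + 1.6059·e_1 = (-0.3684, 2.6316, 4.3684, -0.5263).
‖u_2‖ = 5.1401, so e_2 = (-0.0717, 0.5120, 0.8499, -0.1024).
e_1·c_3 = (-0.2294)·(-1) + (-0.2294)·1 + 0.2294·4 + 0.9177·(-3) = -1.8353; e_2·c_3 = (-0.0717)·(-1) + 0.5120·1 + 0.8499·4 + (-0.1024)·(-3) = 4.2903.
u_3 = c_3 + 1.8353·e_1 − 4.2903·e_2 = (-1.1135, -1.6175, 0.7749, -0.8765).
‖u_3‖ = 2.2858, so e_3 = (-0.4871, -0.7076, 0.3390, -0.3834).

e_3 = (-0.4871, -0.7076, 0.3390, -0.3834)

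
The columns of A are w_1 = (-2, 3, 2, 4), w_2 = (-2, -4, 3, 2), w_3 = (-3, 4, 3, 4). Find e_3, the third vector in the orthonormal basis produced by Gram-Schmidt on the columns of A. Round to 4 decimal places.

e_3 = (-0.4795, 0.2641, 0.4864, -0.6810)

e_1 = w_1/‖w_1‖ = (-2, 3, 2, 4)/5.7446 = (-0.3482, 0.5222, 0.3482, 0.6963).
r_{12} = e_1·w_2 = 1.0445.
u_2 = w_2 − 1.0445·e_1 = (-1.6364, -4.5455, 2.6364, 1.2727).
‖u_2‖ = 5.6488, so e_2 = (-0.2897, -0.8047, 0.4667, 0.2253).
r_{13} = e_1·w_3 = 6.9631; r_{23} = e_2·w_3 = -0.0483.
u_3 = w_3 − 6.9631·e_1 + 0.0483·e_2 = (-0.5897, 0.3248, 0.5983, -0.8376).
‖u_3‖ = 1.2300, so e_3 = (-0.4795, 0.2641, 0.4864, -0.6810).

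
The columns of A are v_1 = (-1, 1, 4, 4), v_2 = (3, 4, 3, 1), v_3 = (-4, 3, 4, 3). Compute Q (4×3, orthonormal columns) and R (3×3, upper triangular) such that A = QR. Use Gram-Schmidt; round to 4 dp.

v_1 = (-1, 1, 4, 4); ‖v_1‖ = 5.8310, so q_1 = (-0.1715, 0.1715, 0.6860, 0.6860).
q_1·v_2 = (-0.1715)·3 + 0.1715·4 + 0.6860·3 + 0.6860·1 = 2.9155.
u_2 = v_2 − 2.9155·q_1 = (3.5000, 3.5000, 1.0000, -1.0000).
‖u_2‖ = 5.1478, so q_2 = (0.6799, 0.6799, 0.1943, -0.1943).
q_1·v_3 = (-0.1715)·(-4) + 0.1715·3 + 0.6860·4 + 0.6860·3 = 6.0025; q_2·v_3 = 0.6799·(-4) + 0.6799·3 + 0.1943·4 + (-0.1943)·3 = -0.4856.
u_3 = v_3 − 6.0025·q_1 + 0.4856·q_2 = (-2.6404, 2.3008, -0.0233, -1.2120).
‖u_3‖ = 3.7060, so q_3 = (-0.7125, 0.6208, -0.0063, -0.3270).

Q = [[-0.1715, 0.6799, -0.7125], [0.1715, 0.6799, 0.6208], [0.6860, 0.1943, -0.0063], [0.6860, -0.1943, -0.3270]], R = [[5.8310, 2.9155, 6.0025], [0.0000, 5.1478, -0.4856], [0.0000, 0.0000, 3.7060]]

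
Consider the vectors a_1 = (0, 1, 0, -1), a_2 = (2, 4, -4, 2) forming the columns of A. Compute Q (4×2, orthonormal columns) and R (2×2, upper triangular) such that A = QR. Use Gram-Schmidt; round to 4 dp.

Q = [[0.0000, 0.3244], [0.7071, 0.4867], [0.0000, -0.6489], [-0.7071, 0.4867]], R = [[1.4142, 1.4142], [0.0000, 6.1644]]

e_1 = a_1/‖a_1‖ = (0, 1, 0, -1)/1.4142 = (0.0000, 0.7071, 0.0000, -0.7071).
r_{12} = e_1·a_2 = 1.4142.
u_2 = a_2 − 1.4142·e_1 = (2.0000, 3.0000, -4.0000, 3.0000).
‖u_2‖ = 6.1644, so e_2 = (0.3244, 0.4867, -0.6489, 0.4867).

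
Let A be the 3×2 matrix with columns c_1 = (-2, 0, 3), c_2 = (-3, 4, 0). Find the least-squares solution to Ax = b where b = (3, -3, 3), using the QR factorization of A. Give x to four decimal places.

c_1 = (-2, 0, 3); ‖c_1‖ = 3.6056, so q_1 = (-0.5547, 0.0000, 0.8321).
q_1·c_2 = (-0.5547)·(-3) + 0.0000·4 + 0.8321·0 = 1.6641.
u_2 = c_2 − 1.6641·q_1 = (-2.0769, 4.0000, -1.3846).
‖u_2‖ = 4.7150, so q_2 = (-0.4405, 0.8484, -0.2937).
Qᵀb = (0.8321, -4.7476).
Back-substitute: x_2 = -4.7476/4.7150 = -1.0069.
x_1 = (0.8321 − 1.6641·(-1.0069))/3.6056 = 0.6955.

x = (0.6955, -1.0069)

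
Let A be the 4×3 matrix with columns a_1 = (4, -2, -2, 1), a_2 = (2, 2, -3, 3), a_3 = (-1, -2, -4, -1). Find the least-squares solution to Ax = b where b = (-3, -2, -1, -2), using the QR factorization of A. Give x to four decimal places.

x = (-0.3030, -0.4346, 0.7466)

e_1 = a_1/‖a_1‖ = (4, -2, -2, 1)/5.0000 = (0.8000, -0.4000, -0.4000, 0.2000).
r_{12} = e_1·a_2 = 2.6000.
u_2 = a_2 − 2.6000·e_1 = (-0.0800, 3.0400, -1.9600, 2.4800).
‖u_2‖ = 4.3863, so e_2 = (-0.0182, 0.6931, -0.4468, 0.5654).
r_{13} = e_1·a_3 = 1.4000; r_{23} = e_2·a_3 = -0.1459.
u_3 = a_3 − 1.4000·e_1 + 0.1459·e_2 = (-2.1227, -1.3389, -3.5052, -1.1975).
‖u_3‖ = 4.4742, so e_3 = (-0.4744, -0.2992, -0.7834, -0.2676).
Qᵀb = (-1.6000, -2.0153, 3.3405).
Back-substitute: x_3 = 3.3405/4.4742 = 0.7466.
x_2 = (-2.0153 + 0.1459·0.7466)/4.3863 = -0.4346.
x_1 = (-1.6000 − 2.6000·(-0.4346) − 1.4000·0.7466)/5.0000 = -0.3030.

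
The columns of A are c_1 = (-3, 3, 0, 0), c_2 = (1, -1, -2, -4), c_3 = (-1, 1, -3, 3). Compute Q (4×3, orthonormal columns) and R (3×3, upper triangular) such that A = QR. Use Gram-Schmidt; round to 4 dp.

Q = [[-0.7071, 0.0000, 0.0000], [0.7071, 0.0000, 0.0000], [0.0000, -0.4472, -0.8944], [0.0000, -0.8944, 0.4472]], R = [[4.2426, -1.4142, 1.4142], [0.0000, 4.4721, -1.3416], [0.0000, 0.0000, 4.0249]]

c_1 = (-3, 3, 0, 0); ‖c_1‖ = 4.2426, so q_1 = (-0.7071, 0.7071, 0.0000, 0.0000).
q_1·c_2 = (-0.7071)·1 + 0.7071·(-1) + 0.0000·(-2) + 0.0000·(-4) = -1.4142.
u_2 = c_2 + 1.4142·q_1 = (0.0000, 0.0000, -2.0000, -4.0000).
‖u_2‖ = 4.4721, so q_2 = (0.0000, 0.0000, -0.4472, -0.8944).
q_1·c_3 = (-0.7071)·(-1) + 0.7071·1 + 0.0000·(-3) + 0.0000·3 = 1.4142; q_2·c_3 = (0.0000)·(-1) + 0.0000·1 + (-0.4472)·(-3) + (-0.8944)·3 = -1.3416.
u_3 = c_3 − 1.4142·q_1 + 1.3416·q_2 = (0.0000, 0.0000, -3.6000, 1.8000).
‖u_3‖ = 4.0249, so q_3 = (0.0000, 0.0000, -0.8944, 0.4472).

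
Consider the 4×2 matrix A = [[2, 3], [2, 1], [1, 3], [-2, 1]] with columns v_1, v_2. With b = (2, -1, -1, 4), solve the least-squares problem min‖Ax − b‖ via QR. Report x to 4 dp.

x = (-1.0838, 0.7877)

v_1 = (2, 2, 1, -2); ‖v_1‖ = 3.6056, so q_1 = (0.5547, 0.5547, 0.2774, -0.5547).
q_1·v_2 = 0.5547·3 + 0.5547·1 + 0.2774·3 + (-0.5547)·1 = 2.4962.
u_2 = v_2 − 2.4962·q_1 = (1.6154, -0.3846, 2.3077, 2.3846).
‖u_2‖ = 3.7107, so q_2 = (0.4353, -0.1037, 0.6219, 0.6426).
Qᵀb = (-1.9415, 2.9229).
Back-substitute: x_2 = 2.9229/3.7107 = 0.7877.
x_1 = (-1.9415 − 2.4962·0.7877)/3.6056 = -1.0838.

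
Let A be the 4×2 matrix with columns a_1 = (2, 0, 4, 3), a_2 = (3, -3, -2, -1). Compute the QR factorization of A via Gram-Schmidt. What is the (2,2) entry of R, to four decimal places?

r_{22} = 4.7051

q_1 = a_1/‖a_1‖ = (2, 0, 4, 3)/5.3852 = (0.3714, 0.0000, 0.7428, 0.5571).
r_{12} = q_1·a_2 = -0.9285.
u_2 = a_2 + 0.9285·q_1 = (3.3448, -3.0000, -1.3103, -0.4828).
r_{22} = ‖u_2‖ = 4.7051.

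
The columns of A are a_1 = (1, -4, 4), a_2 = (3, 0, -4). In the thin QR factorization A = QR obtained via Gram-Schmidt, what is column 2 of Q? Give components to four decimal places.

a_1 = (1, -4, 4); ‖a_1‖ = 5.7446, so e_1 = (0.1741, -0.6963, 0.6963).
e_1·a_2 = 0.1741·3 + (-0.6963)·0 + 0.6963·(-4) = -2.2630.
u_2 = a_2 + 2.2630·e_1 = (3.3939, -1.5758, -2.4242).
‖u_2‖ = 4.4586, so e_2 = (0.7612, -0.3534, -0.5437).

e_2 = (0.7612, -0.3534, -0.5437)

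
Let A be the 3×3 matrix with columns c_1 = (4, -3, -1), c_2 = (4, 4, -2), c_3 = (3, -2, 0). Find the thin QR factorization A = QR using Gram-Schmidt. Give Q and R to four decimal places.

Q = [[0.7845, 0.5230, 0.3333], [-0.5883, 0.7975, 0.1333], [-0.1961, -0.3007, 0.9333]], R = [[5.0990, 1.1767, 3.5301], [0.0000, 5.8835, -0.0261], [0.0000, 0.0000, 0.7333]]

q_1 = c_1/‖c_1‖ = (4, -3, -1)/5.0990 = (0.7845, -0.5883, -0.1961).
r_{12} = q_1·c_2 = 1.1767.
u_2 = c_2 − 1.1767·q_1 = (3.0769, 4.6923, -1.7692).
‖u_2‖ = 5.8835, so q_2 = (0.5230, 0.7975, -0.3007).
r_{13} = q_1·c_3 = 3.5301; r_{23} = q_2·c_3 = -0.0261.
u_3 = c_3 − 3.5301·q_1 + 0.0261·q_2 = (0.2444, 0.0978, 0.6844).
‖u_3‖ = 0.7333, so q_3 = (0.3333, 0.1333, 0.9333).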